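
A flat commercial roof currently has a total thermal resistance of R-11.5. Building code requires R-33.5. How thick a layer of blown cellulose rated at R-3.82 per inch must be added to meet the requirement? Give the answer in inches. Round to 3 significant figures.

ΔR = 33.5 − 11.5 = 22 ft²·°F·h/BTU
L = ΔR / (R/in) = 22/3.82 = 5.759 in

5.76 in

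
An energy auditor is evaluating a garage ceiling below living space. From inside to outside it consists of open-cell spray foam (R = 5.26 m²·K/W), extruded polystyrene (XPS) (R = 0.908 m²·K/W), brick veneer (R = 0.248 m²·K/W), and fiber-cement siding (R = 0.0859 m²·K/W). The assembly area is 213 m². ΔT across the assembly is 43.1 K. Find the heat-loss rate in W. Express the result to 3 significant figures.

1410 W

R_total = 5.26 + 0.908 + 0.248 + 0.0859 = 6.502 m²·K/W
Q = A·ΔT/R = 213 × 43.1 / 6.502 = 1412 W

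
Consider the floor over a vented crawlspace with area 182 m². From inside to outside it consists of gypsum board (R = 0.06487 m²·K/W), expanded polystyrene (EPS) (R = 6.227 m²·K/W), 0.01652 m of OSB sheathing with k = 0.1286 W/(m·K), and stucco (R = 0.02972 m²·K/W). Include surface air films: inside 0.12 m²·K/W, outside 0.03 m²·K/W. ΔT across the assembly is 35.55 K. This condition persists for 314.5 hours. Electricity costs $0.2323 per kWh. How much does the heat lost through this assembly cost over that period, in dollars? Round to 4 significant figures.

71.62 dollars

0.01652/0.1286 = 0.12846
R_total = 0.12 + 0.06487 + 6.227 + 0.12846 + 0.02972 + 0.03 = 6.6001 m²·K/W
Q = 182 × 35.55 / 6.6001 = 980.31 W
E = 980.31 W × 314.5 h / 1000 = 308.31 kWh
Cost = 308.31 × 0.2323 = $71.62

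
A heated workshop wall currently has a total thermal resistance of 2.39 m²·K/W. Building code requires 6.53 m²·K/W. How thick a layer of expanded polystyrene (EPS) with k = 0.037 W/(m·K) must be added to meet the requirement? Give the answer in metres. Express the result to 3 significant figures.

ΔR = 6.53 − 2.39 = 4.14 m²·K/W
L = ΔR × k = 4.14 × 0.037 = 0.1532 m

0.153 m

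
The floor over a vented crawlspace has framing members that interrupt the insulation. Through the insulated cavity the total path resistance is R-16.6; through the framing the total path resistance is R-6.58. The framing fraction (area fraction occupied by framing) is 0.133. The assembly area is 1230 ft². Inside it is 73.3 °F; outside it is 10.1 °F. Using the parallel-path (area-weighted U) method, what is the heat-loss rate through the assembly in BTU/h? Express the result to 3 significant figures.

5630 BTU/h

U_eff = 0.867/16.6 + 0.133/6.58 = 0.05223 + 0.02021 = 0.07244
R_eff = 1/U_eff = 13.8 ft²·°F·h/BTU
Q = 1230 × (73.3 − 10.1) / 13.8 = 5631 BTU/h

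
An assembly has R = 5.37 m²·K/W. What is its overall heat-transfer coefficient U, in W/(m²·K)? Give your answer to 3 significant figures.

U = 1/R = 1/5.37 = 0.1862

0.186 W/(m²·K)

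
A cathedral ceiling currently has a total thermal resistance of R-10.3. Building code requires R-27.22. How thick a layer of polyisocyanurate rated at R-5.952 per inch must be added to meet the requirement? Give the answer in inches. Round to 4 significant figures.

2.843 in

ΔR = 27.22 − 10.3 = 16.92 ft²·°F·h/BTU
L = ΔR / (R/in) = 16.92/5.952 = 2.8427 in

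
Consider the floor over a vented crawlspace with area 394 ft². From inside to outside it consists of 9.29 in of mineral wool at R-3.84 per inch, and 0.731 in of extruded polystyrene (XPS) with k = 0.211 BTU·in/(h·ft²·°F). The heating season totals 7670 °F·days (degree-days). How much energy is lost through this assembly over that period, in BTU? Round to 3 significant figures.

1850000 BTU

9.29 × 3.84 = 35.67
0.731/0.211 = 3.464
R_total = 35.67 + 3.464 = 39.14 ft²·°F·h/BTU
E = A × HDD × 24 / R = 394 × 7670 × 24 / 39.14 = 1853000 BTU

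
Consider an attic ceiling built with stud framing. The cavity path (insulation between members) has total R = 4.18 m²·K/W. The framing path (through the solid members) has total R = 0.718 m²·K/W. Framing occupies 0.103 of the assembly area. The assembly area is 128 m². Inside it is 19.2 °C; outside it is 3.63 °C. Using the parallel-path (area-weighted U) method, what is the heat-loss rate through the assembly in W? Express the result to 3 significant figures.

U_eff = 0.897/4.18 + 0.103/0.718 = 0.2146 + 0.1435 = 0.358
R_eff = 1/U_eff = 2.793 m²·K/W
Q = 128 × (19.2 − 3.63) / 2.793 = 713.6 W

714 W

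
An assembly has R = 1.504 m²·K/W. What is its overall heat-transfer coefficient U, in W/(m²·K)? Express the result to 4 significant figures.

U = 1/R = 1/1.504 = 0.66489

0.6649 W/(m²·K)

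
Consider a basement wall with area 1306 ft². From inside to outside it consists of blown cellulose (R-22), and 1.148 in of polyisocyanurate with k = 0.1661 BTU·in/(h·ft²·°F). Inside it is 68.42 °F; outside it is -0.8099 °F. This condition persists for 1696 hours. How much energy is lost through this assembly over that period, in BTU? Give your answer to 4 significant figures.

5304000 BTU

1.148/0.1661 = 6.9115
R_total = 22 + 6.9115 = 28.911 ft²·°F·h/BTU
Q = 1306 × (68.42 − (-0.8099)) / 28.911 = 3127.3 BTU/h
E = 3127.3 × 1696 = 5303900 BTU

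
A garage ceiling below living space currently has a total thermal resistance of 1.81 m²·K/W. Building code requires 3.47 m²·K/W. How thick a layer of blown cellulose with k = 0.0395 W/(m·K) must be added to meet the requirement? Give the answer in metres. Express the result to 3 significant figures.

ΔR = 3.47 − 1.81 = 1.66 m²·K/W
L = ΔR × k = 1.66 × 0.0395 = 0.06557 m

0.0656 m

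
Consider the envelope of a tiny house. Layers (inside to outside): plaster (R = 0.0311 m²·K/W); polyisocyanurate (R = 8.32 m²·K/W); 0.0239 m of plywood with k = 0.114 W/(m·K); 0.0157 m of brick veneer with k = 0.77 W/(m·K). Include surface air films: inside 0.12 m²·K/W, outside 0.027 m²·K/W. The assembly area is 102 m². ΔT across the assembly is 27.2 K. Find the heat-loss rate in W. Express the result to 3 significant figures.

318 W

0.0239/0.114 = 0.2096
0.0157/0.77 = 0.02039
R_total = 0.12 + 0.0311 + 8.32 + 0.2096 + 0.02039 + 0.027 = 8.728 m²·K/W
Q = A·ΔT/R = 102 × 27.2 / 8.728 = 317.9 W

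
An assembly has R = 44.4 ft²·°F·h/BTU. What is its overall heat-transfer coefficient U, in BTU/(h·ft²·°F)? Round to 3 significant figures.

0.0225 BTU/(h·ft²·°F)

U = 1/R = 1/44.4 = 0.02252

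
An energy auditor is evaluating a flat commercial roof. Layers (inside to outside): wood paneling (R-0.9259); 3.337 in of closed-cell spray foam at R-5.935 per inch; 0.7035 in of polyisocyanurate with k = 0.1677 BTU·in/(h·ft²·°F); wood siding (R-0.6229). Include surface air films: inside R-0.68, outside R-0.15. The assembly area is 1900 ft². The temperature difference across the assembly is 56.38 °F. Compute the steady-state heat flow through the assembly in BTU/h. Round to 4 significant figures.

4061 BTU/h

3.337 × 5.935 = 19.805
0.7035/0.1677 = 4.195
R_total = 0.68 + 0.9259 + 19.805 + 4.195 + 0.6229 + 0.15 = 26.379 ft²·°F·h/BTU
Q = A·ΔT/R = 1900 × 56.38 / 26.379 = 4060.9 BTU/h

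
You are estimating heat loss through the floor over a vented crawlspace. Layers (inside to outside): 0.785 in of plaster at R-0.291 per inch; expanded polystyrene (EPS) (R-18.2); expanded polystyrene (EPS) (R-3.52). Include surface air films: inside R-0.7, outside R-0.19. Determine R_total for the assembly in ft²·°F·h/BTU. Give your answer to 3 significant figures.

22.8 ft²·°F·h/BTU

0.785 × 0.291 = 0.2284
R_total = 0.7 + 0.2284 + 18.2 + 3.52 + 0.19 = 22.84 ft²·°F·h/BTU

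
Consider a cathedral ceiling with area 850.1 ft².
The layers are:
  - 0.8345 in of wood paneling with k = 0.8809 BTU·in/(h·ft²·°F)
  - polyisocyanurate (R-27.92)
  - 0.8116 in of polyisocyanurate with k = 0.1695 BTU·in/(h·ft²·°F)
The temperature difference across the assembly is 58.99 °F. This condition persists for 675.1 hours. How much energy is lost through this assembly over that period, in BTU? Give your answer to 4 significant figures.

1006000 BTU

0.8345/0.8809 = 0.94733
0.8116/0.1695 = 4.7882
R_total = 0.94733 + 27.92 + 4.7882 = 33.656 ft²·°F·h/BTU
Q = 850.1 × 58.99 / 33.656 = 1490 BTU/h
E = 1490 × 675.1 = 1005900 BTU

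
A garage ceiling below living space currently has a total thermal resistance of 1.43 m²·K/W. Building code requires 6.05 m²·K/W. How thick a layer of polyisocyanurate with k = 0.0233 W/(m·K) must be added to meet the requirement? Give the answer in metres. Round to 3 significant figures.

0.108 m

ΔR = 6.05 − 1.43 = 4.62 m²·K/W
L = ΔR × k = 4.62 × 0.0233 = 0.1076 m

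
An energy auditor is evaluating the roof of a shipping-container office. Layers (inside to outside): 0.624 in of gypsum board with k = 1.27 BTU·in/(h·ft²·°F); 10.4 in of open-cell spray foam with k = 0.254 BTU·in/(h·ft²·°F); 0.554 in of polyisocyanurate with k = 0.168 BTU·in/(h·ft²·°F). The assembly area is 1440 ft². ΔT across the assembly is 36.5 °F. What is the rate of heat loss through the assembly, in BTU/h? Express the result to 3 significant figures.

1170 BTU/h

0.624/1.27 = 0.4913
10.4/0.254 = 40.94
0.554/0.168 = 3.298
R_total = 0.4913 + 40.94 + 3.298 = 44.73 ft²·°F·h/BTU
Q = A·ΔT/R = 1440 × 36.5 / 44.73 = 1175 BTU/h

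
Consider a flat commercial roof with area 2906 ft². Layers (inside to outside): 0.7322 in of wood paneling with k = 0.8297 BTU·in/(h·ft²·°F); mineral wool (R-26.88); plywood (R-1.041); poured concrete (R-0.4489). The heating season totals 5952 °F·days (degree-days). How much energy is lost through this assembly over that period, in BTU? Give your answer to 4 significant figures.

0.7322/0.8297 = 0.88249
R_total = 0.88249 + 26.88 + 1.041 + 0.4489 = 29.252 ft²·°F·h/BTU
E = A × HDD × 24 / R = 2906 × 5952 × 24 / 29.252 = 14191000 BTU

14190000 BTU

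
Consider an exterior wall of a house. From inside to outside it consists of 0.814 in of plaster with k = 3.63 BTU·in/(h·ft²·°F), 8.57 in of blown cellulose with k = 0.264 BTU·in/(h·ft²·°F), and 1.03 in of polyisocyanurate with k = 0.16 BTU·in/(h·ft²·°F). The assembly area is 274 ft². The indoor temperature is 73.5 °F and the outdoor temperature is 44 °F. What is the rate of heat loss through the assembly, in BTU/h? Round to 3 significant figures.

207 BTU/h

0.814/3.63 = 0.2242
8.57/0.264 = 32.46
1.03/0.16 = 6.438
R_total = 0.2242 + 32.46 + 6.438 = 39.12 ft²·°F·h/BTU
Q = A·ΔT/R = 274 × (73.5 − 44) / 39.12 = 206.6 BTU/h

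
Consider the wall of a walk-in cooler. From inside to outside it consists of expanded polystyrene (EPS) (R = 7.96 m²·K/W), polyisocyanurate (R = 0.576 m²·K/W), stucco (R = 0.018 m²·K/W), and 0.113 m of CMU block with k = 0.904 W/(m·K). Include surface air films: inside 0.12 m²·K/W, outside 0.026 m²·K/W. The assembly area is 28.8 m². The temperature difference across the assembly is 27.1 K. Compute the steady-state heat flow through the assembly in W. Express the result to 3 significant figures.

88.4 W

0.113/0.904 = 0.125
R_total = 0.12 + 7.96 + 0.576 + 0.018 + 0.125 + 0.026 = 8.825 m²·K/W
Q = A·ΔT/R = 28.8 × 27.1 / 8.825 = 88.44 W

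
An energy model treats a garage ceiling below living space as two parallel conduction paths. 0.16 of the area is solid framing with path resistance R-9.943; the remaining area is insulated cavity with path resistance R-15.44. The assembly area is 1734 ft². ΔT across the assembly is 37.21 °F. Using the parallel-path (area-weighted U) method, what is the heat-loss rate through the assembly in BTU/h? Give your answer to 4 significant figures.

U_eff = 0.84/15.44 + 0.16/9.943 = 0.054404 + 0.016092 = 0.070496
R_eff = 1/U_eff = 14.185 ft²·°F·h/BTU
Q = 1734 × 37.21 / 14.185 = 4548.5 BTU/h

4549 BTU/h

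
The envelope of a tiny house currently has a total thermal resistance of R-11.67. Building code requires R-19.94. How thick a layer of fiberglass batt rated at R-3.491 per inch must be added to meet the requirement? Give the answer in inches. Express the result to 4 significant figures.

ΔR = 19.94 − 11.67 = 8.27 ft²·°F·h/BTU
L = ΔR / (R/in) = 8.27/3.491 = 2.3689 in

2.369 in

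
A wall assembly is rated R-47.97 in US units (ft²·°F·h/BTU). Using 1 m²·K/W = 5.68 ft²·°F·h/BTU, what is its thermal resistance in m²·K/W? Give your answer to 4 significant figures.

8.445 m²·K/W

R_SI = 47.97/5.68 = 8.4454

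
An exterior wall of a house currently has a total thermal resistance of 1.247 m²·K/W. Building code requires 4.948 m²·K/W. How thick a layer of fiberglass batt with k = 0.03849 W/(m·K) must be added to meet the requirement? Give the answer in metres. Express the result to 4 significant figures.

ΔR = 4.948 − 1.247 = 3.701 m²·K/W
L = ΔR × k = 3.701 × 0.03849 = 0.14245 m

0.1425 m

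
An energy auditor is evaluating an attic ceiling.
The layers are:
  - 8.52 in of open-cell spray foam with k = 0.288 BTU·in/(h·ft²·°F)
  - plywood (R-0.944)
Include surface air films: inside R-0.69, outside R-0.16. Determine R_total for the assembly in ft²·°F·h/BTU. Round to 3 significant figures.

31.4 ft²·°F·h/BTU

8.52/0.288 = 29.58
R_total = 0.69 + 29.58 + 0.944 + 0.16 = 31.38 ft²·°F·h/BTU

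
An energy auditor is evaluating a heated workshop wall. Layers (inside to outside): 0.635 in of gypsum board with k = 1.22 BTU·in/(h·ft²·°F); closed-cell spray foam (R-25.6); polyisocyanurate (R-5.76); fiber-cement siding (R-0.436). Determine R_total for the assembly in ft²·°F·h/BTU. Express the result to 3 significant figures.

32.3 ft²·°F·h/BTU

0.635/1.22 = 0.5205
R_total = 0.5205 + 25.6 + 5.76 + 0.436 = 32.32 ft²·°F·h/BTU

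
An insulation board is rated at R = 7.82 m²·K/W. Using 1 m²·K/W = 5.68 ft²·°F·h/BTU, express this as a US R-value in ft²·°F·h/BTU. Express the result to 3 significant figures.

R_US = 7.82 × 5.68 = 44.42

44.4 ft²·°F·h/BTU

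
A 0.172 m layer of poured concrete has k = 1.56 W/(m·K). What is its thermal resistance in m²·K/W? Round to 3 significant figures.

R = L/k = 0.172/1.56 = 0.1103 m²·K/W

0.110 m²·K/W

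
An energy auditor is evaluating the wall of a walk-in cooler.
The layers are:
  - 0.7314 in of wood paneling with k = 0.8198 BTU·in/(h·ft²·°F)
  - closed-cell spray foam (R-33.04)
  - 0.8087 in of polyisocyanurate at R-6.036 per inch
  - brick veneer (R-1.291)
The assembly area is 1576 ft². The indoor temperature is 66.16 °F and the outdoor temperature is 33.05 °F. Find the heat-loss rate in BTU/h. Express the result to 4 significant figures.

0.7314/0.8198 = 0.89217
0.8087 × 6.036 = 4.8813
R_total = 0.89217 + 33.04 + 4.8813 + 1.291 = 40.104 ft²·°F·h/BTU
Q = A·ΔT/R = 1576 × (66.16 − 33.05) / 40.104 = 1301.1 BTU/h

1301 BTU/h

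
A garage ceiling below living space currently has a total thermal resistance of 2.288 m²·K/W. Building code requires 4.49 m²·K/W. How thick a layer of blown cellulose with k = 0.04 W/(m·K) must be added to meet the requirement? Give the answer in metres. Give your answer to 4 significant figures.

ΔR = 4.49 − 2.288 = 2.202 m²·K/W
L = ΔR × k = 2.202 × 0.04 = 0.08808 m

0.08808 m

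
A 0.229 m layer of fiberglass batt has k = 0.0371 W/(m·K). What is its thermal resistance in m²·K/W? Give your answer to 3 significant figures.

6.17 m²·K/W

R = L/k = 0.229/0.0371 = 6.173 m²·K/W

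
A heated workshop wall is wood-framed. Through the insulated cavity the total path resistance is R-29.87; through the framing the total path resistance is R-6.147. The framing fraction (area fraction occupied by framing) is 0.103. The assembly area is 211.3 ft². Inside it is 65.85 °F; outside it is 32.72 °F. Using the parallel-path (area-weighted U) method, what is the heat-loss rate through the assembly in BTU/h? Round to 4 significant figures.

327.5 BTU/h

U_eff = 0.897/29.87 + 0.103/6.147 = 0.03003 + 0.016756 = 0.046786
R_eff = 1/U_eff = 21.374 ft²·°F·h/BTU
Q = 211.3 × (65.85 − 32.72) / 21.374 = 327.52 BTU/h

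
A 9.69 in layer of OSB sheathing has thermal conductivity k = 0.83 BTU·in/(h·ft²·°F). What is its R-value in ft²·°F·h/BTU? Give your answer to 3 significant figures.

R = L/k = 9.69/0.83 = 11.67 ft²·°F·h/BTU

11.7 ft²·°F·h/BTU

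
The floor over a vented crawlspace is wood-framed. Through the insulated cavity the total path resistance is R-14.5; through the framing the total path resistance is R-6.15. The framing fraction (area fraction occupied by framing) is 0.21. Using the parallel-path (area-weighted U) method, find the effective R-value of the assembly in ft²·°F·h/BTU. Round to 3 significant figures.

11.3 ft²·°F·h/BTU

U_eff = 0.79/14.5 + 0.21/6.15 = 0.05448 + 0.03415 = 0.08863
R_eff = 1/U_eff = 11.28 ft²·°F·h/BTU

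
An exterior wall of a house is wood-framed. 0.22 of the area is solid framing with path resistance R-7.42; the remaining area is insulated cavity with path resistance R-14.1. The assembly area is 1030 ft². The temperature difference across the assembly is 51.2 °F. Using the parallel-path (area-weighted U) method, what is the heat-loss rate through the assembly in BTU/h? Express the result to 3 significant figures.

4480 BTU/h

U_eff = 0.78/14.1 + 0.22/7.42 = 0.05532 + 0.02965 = 0.08497
R_eff = 1/U_eff = 11.77 ft²·°F·h/BTU
Q = 1030 × 51.2 / 11.77 = 4481 BTU/h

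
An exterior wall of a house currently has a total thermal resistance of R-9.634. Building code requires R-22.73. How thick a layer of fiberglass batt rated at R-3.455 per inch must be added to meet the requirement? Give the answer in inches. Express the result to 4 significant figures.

3.790 in

ΔR = 22.73 − 9.634 = 13.096 ft²·°F·h/BTU
L = ΔR / (R/in) = 13.096/3.455 = 3.7904 in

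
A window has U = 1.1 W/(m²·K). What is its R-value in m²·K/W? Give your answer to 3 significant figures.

0.909 m²·K/W

R = 1/U = 1/1.1 = 0.9091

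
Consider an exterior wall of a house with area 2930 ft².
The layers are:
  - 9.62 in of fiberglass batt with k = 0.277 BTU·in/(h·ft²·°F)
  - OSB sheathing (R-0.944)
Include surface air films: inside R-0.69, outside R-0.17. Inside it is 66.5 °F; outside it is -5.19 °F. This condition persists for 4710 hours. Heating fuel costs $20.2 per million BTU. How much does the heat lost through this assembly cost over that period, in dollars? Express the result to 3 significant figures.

9.62/0.277 = 34.73
R_total = 0.69 + 34.73 + 0.944 + 0.17 = 36.53 ft²·°F·h/BTU
Q = 2930 × (66.5 − (-5.19)) / 36.53 = 5750 BTU/h
E = 5750 × 4710 = 27080000 BTU
Cost = 27080000/10⁶ × 20.2 = $547

547 dollars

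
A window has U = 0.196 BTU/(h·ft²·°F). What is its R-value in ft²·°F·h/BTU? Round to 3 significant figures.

R = 1/U = 1/0.196 = 5.102

5.10 ft²·°F·h/BTU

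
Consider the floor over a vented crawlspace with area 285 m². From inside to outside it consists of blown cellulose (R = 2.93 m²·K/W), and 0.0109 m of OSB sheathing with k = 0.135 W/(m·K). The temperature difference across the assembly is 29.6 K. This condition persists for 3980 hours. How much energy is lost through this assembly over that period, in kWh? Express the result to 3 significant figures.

11200 kWh

0.0109/0.135 = 0.08074
R_total = 2.93 + 0.08074 = 3.011 m²·K/W
Q = 285 × 29.6 / 3.011 = 2802 W
E = 2802 W × 3980 h / 1000 = 11150 kWh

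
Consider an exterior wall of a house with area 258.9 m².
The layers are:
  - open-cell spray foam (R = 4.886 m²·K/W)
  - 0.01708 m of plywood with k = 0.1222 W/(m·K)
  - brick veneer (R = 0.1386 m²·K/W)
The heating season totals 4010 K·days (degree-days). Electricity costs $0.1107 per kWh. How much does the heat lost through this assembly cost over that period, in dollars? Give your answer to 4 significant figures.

0.01708/0.1222 = 0.13977
R_total = 4.886 + 0.13977 + 0.1386 = 5.1644 m²·K/W
E = A × HDD × 24 / R / 1000 = 258.9 × 4010 × 24 / 5.1644 / 1000 = 4824.7 kWh
Cost = 4824.7 × 0.1107 = $534.09

534.1 dollars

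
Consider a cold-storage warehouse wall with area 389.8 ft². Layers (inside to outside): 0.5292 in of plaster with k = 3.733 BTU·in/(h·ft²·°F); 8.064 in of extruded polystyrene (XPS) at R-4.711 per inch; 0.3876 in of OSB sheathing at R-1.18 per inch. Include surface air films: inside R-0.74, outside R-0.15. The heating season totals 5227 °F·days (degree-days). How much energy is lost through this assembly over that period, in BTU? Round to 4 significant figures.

0.5292/3.733 = 0.14176
8.064 × 4.711 = 37.99
0.3876 × 1.18 = 0.45737
R_total = 0.74 + 0.14176 + 37.99 + 0.45737 + 0.15 = 39.479 ft²·°F·h/BTU
E = A × HDD × 24 / R = 389.8 × 5227 × 24 / 39.479 = 1238600 BTU

1239000 BTU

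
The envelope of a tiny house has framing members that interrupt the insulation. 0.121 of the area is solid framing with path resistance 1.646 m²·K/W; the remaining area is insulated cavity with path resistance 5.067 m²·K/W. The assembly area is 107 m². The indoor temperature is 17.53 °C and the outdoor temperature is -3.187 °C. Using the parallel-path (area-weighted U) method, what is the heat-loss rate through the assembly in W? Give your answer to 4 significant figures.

547.5 W

U_eff = 0.879/5.067 + 0.121/1.646 = 0.17348 + 0.073512 = 0.24699
R_eff = 1/U_eff = 4.0488 m²·K/W
Q = 107 × (17.53 − (-3.187)) / 4.0488 = 547.5 W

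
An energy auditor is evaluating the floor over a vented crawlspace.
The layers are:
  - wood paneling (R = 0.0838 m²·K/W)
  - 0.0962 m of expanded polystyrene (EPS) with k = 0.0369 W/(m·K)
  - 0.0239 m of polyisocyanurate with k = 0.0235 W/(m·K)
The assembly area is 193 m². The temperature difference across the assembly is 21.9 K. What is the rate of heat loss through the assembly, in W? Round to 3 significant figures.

1140 W

0.0962/0.0369 = 2.607
0.0239/0.0235 = 1.017
R_total = 0.0838 + 2.607 + 1.017 = 3.708 m²·K/W
Q = A·ΔT/R = 193 × 21.9 / 3.708 = 1140 W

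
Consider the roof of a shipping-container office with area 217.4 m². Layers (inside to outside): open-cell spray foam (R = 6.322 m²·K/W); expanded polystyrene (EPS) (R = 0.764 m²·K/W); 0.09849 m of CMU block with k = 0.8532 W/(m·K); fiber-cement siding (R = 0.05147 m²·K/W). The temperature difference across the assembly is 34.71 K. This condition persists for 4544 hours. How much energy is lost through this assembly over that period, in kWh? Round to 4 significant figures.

4728 kWh

0.09849/0.8532 = 0.11544
R_total = 6.322 + 0.764 + 0.11544 + 0.05147 = 7.2529 m²·K/W
Q = 217.4 × 34.71 / 7.2529 = 1040.4 W
E = 1040.4 W × 4544 h / 1000 = 4727.6 kWh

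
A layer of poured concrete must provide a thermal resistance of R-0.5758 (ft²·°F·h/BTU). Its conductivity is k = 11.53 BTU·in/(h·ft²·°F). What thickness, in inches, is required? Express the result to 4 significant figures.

6.639 in

L = R × k = 0.5758 × 11.53 = 6.639 in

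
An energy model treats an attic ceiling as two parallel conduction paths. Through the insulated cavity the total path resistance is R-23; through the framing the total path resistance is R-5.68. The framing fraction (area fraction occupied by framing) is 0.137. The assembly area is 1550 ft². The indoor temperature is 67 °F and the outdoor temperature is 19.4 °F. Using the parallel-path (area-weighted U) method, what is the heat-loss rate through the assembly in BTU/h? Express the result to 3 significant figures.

U_eff = 0.863/23 + 0.137/5.68 = 0.03752 + 0.02412 = 0.06164
R_eff = 1/U_eff = 16.22 ft²·°F·h/BTU
Q = 1550 × (67 − 19.4) / 16.22 = 4548 BTU/h

4550 BTU/h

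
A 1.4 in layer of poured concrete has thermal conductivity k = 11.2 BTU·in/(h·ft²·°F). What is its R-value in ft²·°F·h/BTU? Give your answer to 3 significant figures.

0.125 ft²·°F·h/BTU

R = L/k = 1.4/11.2 = 0.125 ft²·°F·h/BTU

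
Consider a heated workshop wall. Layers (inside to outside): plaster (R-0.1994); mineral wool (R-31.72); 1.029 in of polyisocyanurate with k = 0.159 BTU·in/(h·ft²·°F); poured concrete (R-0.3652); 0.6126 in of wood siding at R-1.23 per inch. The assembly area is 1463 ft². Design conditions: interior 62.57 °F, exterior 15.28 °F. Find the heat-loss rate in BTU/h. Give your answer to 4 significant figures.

1.029/0.159 = 6.4717
0.6126 × 1.23 = 0.7535
R_total = 0.1994 + 31.72 + 6.4717 + 0.3652 + 0.7535 = 39.51 ft²·°F·h/BTU
Q = A·ΔT/R = 1463 × (62.57 − 15.28) / 39.51 = 1751.1 BTU/h

1751 BTU/h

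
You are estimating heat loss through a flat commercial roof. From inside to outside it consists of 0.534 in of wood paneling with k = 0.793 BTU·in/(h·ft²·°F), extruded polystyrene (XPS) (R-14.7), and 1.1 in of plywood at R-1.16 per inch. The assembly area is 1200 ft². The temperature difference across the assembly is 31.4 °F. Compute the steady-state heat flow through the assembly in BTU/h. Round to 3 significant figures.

2260 BTU/h

0.534/0.793 = 0.6734
1.1 × 1.16 = 1.276
R_total = 0.6734 + 14.7 + 1.276 = 16.65 ft²·°F·h/BTU
Q = A·ΔT/R = 1200 × 31.4 / 16.65 = 2263 BTU/h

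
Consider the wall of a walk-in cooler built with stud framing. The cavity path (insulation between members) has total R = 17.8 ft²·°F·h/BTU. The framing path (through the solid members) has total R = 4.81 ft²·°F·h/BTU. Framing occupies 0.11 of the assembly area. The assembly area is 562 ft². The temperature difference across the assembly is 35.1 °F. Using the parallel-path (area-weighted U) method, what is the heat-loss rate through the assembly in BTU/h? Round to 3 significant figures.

U_eff = 0.89/17.8 + 0.11/4.81 = 0.05 + 0.02287 = 0.07287
R_eff = 1/U_eff = 13.72 ft²·°F·h/BTU
Q = 562 × 35.1 / 13.72 = 1437 BTU/h

1440 BTU/h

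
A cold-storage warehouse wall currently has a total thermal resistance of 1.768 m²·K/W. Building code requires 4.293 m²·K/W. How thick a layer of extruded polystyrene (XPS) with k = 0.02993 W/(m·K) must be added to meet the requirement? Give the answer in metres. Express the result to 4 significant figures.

0.07557 m

ΔR = 4.293 − 1.768 = 2.525 m²·K/W
L = ΔR × k = 2.525 × 0.02993 = 0.075573 m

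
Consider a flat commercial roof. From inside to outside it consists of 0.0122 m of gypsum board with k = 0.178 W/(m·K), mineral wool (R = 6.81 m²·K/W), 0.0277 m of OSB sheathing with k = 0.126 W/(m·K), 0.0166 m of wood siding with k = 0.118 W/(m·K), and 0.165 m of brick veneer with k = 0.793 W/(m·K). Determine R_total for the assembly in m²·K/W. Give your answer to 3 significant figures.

7.45 m²·K/W

0.0122/0.178 = 0.06854
0.0277/0.126 = 0.2198
0.0166/0.118 = 0.1407
0.165/0.793 = 0.2081
R_total = 0.06854 + 6.81 + 0.2198 + 0.1407 + 0.2081 = 7.447 m²·K/W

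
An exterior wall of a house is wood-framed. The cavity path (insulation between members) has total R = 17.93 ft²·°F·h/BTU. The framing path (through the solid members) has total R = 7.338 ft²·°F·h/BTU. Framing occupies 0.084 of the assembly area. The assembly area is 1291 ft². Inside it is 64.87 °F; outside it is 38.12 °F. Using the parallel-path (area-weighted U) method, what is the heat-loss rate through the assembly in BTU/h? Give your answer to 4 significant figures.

2160 BTU/h

U_eff = 0.916/17.93 + 0.084/7.338 = 0.051088 + 0.011447 = 0.062535
R_eff = 1/U_eff = 15.991 ft²·°F·h/BTU
Q = 1291 × (64.87 − 38.12) / 15.991 = 2159.6 BTU/h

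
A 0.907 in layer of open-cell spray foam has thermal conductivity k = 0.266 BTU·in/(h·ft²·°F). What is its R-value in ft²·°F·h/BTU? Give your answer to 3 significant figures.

R = L/k = 0.907/0.266 = 3.41 ft²·°F·h/BTU

3.41 ft²·°F·h/BTU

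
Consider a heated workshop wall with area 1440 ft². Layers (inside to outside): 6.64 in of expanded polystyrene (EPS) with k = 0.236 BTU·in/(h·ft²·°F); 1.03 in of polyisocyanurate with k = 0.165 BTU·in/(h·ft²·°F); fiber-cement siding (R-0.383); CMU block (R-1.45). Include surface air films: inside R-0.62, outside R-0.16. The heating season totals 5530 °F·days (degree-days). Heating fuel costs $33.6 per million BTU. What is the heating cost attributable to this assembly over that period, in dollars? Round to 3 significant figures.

174 dollars

6.64/0.236 = 28.14
1.03/0.165 = 6.242
R_total = 0.62 + 28.14 + 6.242 + 0.383 + 1.45 + 0.16 = 36.99 ft²·°F·h/BTU
E = A × HDD × 24 / R = 1440 × 5530 × 24 / 36.99 = 5167000 BTU
Cost = 5167000/10⁶ × 33.6 = $173.6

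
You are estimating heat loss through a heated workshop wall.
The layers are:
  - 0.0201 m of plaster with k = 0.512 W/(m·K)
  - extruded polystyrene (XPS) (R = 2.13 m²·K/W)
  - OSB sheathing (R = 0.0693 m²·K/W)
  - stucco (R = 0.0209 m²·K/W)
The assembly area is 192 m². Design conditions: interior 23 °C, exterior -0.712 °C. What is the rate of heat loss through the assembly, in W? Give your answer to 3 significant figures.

2010 W

0.0201/0.512 = 0.03926
R_total = 0.03926 + 2.13 + 0.0693 + 0.0209 = 2.259 m²·K/W
Q = A·ΔT/R = 192 × (23 − (-0.712)) / 2.259 = 2015 W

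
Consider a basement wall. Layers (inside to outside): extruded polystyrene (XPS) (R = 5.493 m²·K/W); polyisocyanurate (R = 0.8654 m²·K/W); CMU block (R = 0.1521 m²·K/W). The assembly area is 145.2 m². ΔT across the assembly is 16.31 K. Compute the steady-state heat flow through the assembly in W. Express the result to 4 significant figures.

363.8 W

R_total = 5.493 + 0.8654 + 0.1521 = 6.5105 m²·K/W
Q = A·ΔT/R = 145.2 × 16.31 / 6.5105 = 363.75 W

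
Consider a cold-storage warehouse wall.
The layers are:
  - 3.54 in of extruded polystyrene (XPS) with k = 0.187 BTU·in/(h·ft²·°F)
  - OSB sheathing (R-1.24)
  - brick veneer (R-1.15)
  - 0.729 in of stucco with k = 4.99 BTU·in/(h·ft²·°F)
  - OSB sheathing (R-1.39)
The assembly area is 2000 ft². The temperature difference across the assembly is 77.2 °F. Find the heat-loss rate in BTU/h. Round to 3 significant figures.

3.54/0.187 = 18.93
0.729/4.99 = 0.1461
R_total = 18.93 + 1.24 + 1.15 + 0.1461 + 1.39 = 22.86 ft²·°F·h/BTU
Q = A·ΔT/R = 2000 × 77.2 / 22.86 = 6755 BTU/h

6760 BTU/h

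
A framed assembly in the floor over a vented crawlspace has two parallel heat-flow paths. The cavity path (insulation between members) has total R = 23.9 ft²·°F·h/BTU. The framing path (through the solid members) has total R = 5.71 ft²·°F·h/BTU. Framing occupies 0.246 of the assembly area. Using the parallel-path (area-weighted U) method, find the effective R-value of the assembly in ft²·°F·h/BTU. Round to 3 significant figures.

U_eff = 0.754/23.9 + 0.246/5.71 = 0.03155 + 0.04308 = 0.07463
R_eff = 1/U_eff = 13.4 ft²·°F·h/BTU

13.4 ft²·°F·h/BTU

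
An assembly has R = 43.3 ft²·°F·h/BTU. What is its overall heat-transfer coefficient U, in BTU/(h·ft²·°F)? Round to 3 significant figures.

U = 1/R = 1/43.3 = 0.02309

0.0231 BTU/(h·ft²·°F)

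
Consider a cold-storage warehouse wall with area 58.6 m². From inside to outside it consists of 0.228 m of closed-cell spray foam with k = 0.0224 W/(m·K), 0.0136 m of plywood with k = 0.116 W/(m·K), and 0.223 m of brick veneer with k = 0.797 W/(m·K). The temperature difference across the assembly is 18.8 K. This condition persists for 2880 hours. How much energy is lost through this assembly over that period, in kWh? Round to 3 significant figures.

0.228/0.0224 = 10.18
0.0136/0.116 = 0.1172
0.223/0.797 = 0.2798
R_total = 10.18 + 0.1172 + 0.2798 = 10.58 m²·K/W
Q = 58.6 × 18.8 / 10.58 = 104.2 W
E = 104.2 W × 2880 h / 1000 = 300 kWh

300 kWh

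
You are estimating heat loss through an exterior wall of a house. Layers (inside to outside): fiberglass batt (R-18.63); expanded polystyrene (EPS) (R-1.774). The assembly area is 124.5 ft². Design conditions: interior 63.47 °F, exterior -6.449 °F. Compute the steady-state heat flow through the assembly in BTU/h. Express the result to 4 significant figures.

R_total = 18.63 + 1.774 = 20.404 ft²·°F·h/BTU
Q = A·ΔT/R = 124.5 × (63.47 − (-6.449)) / 20.404 = 426.63 BTU/h

426.6 BTU/h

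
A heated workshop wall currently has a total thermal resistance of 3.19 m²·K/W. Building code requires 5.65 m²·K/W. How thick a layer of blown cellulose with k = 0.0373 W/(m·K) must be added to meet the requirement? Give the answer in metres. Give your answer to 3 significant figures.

0.0918 m

ΔR = 5.65 − 3.19 = 2.46 m²·K/W
L = ΔR × k = 2.46 × 0.0373 = 0.09176 m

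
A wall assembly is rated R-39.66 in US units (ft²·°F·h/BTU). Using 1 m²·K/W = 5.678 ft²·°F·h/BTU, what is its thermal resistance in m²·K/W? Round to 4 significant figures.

6.985 m²·K/W

R_SI = 39.66/5.678 = 6.9849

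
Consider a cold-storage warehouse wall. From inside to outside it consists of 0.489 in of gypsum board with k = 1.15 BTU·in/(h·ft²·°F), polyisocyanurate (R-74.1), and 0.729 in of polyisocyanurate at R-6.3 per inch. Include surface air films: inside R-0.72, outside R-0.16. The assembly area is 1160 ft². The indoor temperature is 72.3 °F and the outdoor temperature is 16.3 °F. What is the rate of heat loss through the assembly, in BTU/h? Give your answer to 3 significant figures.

812 BTU/h

0.489/1.15 = 0.4252
0.729 × 6.3 = 4.593
R_total = 0.72 + 0.4252 + 74.1 + 4.593 + 0.16 = 80 ft²·°F·h/BTU
Q = A·ΔT/R = 1160 × (72.3 − 16.3) / 80 = 812 BTU/h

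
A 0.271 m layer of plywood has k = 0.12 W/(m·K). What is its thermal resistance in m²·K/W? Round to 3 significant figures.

2.26 m²·K/W

R = L/k = 0.271/0.12 = 2.258 m²·K/W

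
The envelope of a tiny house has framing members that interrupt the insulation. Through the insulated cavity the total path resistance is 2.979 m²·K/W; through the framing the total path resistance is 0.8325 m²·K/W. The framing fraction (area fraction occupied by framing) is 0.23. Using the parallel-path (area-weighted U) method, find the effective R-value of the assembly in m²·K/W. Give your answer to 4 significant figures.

U_eff = 0.77/2.979 + 0.23/0.8325 = 0.25848 + 0.27628 = 0.53475
R_eff = 1/U_eff = 1.87 m²·K/W

1.870 m²·K/W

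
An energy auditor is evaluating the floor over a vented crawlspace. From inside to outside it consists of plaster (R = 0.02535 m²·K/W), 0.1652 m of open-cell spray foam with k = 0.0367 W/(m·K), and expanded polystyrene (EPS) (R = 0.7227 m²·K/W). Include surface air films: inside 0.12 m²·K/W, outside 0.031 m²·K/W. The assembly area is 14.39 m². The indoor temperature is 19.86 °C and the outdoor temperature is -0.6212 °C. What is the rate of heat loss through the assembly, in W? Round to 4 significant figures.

54.57 W

0.1652/0.0367 = 4.5014
R_total = 0.12 + 0.02535 + 4.5014 + 0.7227 + 0.031 = 5.4004 m²·K/W
Q = A·ΔT/R = 14.39 × (19.86 − (-0.6212)) / 5.4004 = 54.574 W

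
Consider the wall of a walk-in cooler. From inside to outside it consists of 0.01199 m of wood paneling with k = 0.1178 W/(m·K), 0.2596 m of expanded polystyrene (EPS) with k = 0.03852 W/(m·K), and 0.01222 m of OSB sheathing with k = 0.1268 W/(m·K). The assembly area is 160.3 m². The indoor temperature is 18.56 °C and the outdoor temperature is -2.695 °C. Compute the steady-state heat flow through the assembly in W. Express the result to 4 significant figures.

0.01199/0.1178 = 0.10178
0.2596/0.03852 = 6.7394
0.01222/0.1268 = 0.096372
R_total = 0.10178 + 6.7394 + 0.096372 = 6.9375 m²·K/W
Q = A·ΔT/R = 160.3 × (18.56 − (-2.695)) / 6.9375 = 491.12 W

491.1 W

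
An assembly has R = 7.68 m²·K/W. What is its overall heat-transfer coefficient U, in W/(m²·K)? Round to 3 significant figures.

U = 1/R = 1/7.68 = 0.1302

0.130 W/(m²·K)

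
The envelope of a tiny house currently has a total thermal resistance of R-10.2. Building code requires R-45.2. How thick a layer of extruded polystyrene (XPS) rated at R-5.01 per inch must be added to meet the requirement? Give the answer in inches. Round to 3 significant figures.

6.99 in

ΔR = 45.2 − 10.2 = 35 ft²·°F·h/BTU
L = ΔR / (R/in) = 35/5.01 = 6.986 in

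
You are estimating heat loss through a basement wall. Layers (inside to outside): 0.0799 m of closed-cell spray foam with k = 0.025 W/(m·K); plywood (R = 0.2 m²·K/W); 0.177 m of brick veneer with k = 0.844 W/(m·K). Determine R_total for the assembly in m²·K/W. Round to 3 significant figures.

0.0799/0.025 = 3.196
0.177/0.844 = 0.2097
R_total = 3.196 + 0.2 + 0.2097 = 3.606 m²·K/W

3.61 m²·K/W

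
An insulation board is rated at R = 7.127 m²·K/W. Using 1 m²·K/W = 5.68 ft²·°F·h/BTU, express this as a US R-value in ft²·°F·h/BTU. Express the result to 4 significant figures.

R_US = 7.127 × 5.68 = 40.481

40.48 ft²·°F·h/BTU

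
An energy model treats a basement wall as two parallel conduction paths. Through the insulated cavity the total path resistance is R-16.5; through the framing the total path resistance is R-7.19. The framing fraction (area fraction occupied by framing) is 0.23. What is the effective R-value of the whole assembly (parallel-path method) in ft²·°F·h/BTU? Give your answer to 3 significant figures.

12.7 ft²·°F·h/BTU

U_eff = 0.77/16.5 + 0.23/7.19 = 0.04667 + 0.03199 = 0.07866
R_eff = 1/U_eff = 12.71 ft²·°F·h/BTU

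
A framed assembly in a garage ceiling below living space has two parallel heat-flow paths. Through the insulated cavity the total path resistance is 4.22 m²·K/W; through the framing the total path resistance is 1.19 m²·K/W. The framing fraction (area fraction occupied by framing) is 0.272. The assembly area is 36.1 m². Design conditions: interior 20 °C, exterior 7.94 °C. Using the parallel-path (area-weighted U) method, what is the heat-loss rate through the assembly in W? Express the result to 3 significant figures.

175 W

U_eff = 0.728/4.22 + 0.272/1.19 = 0.1725 + 0.2286 = 0.4011
R_eff = 1/U_eff = 2.493 m²·K/W
Q = 36.1 × (20 − 7.94) / 2.493 = 174.6 W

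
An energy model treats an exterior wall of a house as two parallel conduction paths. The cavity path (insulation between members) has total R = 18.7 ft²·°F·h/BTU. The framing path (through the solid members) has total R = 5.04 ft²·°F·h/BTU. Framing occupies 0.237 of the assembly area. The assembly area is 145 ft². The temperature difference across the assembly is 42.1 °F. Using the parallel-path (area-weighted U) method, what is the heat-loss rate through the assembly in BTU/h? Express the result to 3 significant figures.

536 BTU/h

U_eff = 0.763/18.7 + 0.237/5.04 = 0.0408 + 0.04702 = 0.08783
R_eff = 1/U_eff = 11.39 ft²·°F·h/BTU
Q = 145 × 42.1 / 11.39 = 536.1 BTU/h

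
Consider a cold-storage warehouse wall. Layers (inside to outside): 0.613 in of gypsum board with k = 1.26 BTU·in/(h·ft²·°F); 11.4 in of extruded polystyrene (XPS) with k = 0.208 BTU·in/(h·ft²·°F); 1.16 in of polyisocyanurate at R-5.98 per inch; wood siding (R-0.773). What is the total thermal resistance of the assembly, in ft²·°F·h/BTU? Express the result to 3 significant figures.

63.0 ft²·°F·h/BTU

0.613/1.26 = 0.4865
11.4/0.208 = 54.81
1.16 × 5.98 = 6.937
R_total = 0.4865 + 54.81 + 6.937 + 0.773 = 63 ft²·°F·h/BTU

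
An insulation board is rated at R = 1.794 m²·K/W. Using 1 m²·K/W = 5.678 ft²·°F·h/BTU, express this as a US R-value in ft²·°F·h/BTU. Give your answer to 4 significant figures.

10.19 ft²·°F·h/BTU

R_US = 1.794 × 5.678 = 10.186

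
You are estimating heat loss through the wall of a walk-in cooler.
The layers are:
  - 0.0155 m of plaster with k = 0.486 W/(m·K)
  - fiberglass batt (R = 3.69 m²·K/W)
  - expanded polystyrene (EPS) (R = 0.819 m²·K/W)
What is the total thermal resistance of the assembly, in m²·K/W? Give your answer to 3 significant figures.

0.0155/0.486 = 0.03189
R_total = 0.03189 + 3.69 + 0.819 = 4.541 m²·K/W

4.54 m²·K/W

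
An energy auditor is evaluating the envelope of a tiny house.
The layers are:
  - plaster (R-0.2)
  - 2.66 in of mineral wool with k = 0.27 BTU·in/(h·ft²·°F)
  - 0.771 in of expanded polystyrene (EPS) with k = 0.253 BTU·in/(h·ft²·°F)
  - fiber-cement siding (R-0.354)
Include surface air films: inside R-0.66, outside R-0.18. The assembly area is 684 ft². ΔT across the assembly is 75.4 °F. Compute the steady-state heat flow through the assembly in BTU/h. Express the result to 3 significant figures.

3610 BTU/h

2.66/0.27 = 9.852
0.771/0.253 = 3.047
R_total = 0.66 + 0.2 + 9.852 + 3.047 + 0.354 + 0.18 = 14.29 ft²·°F·h/BTU
Q = A·ΔT/R = 684 × 75.4 / 14.29 = 3608 BTU/h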